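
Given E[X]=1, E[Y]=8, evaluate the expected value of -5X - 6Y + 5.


E[-5X - 6Y + 5] = -5*E[X] - 6*E[Y] + 5
= (-5)*(1) + (-6)*(8) + (5)
= -5 - 48 + 5 = -48

-48


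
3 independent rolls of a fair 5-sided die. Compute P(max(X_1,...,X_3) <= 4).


P(max <= 4) = P(all X_i <= 4) = (P(X_1 <= 4))^3
= (4/5)^3 = 64/125

64/125


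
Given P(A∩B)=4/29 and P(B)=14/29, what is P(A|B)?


P(A|B) = P(A∩B)/P(B) = (4/29)/(14/29) = 4/14 = 2/7

2/7


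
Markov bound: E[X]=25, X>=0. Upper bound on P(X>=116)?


Markov: P(X >= a) <= E[X]/a
P(X >= 116) <= 25/116

25/116


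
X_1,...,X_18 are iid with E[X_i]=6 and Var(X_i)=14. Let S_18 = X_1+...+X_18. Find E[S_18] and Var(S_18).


E[S_n] = n*mu = 18*6 = 108
Var(S_n) = n*sigma^2 = 18*14 = 252

E[S_18]=108, Var(S_18)=252


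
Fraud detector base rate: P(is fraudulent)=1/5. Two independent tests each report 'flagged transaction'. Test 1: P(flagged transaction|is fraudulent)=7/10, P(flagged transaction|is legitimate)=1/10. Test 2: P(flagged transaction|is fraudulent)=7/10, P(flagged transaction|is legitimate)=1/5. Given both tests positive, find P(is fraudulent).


After test 1: P(+) = 7/10*1/5 + 1/10*4/5 = 11/50
P(B|+) = (7/50)/(11/50) = 7/11
After test 2 (use post1 as new prior): P(+) = 7/10*7/11 + 1/5*4/11 = 57/110
P(B|+,+) = (49/110)/(57/110) = 49/57

49/57


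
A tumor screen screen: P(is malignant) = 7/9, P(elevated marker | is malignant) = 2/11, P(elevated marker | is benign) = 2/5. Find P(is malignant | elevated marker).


P(A) = P(A|B)P(B) + P(A|B')P(B') = 2/11*7/9 + 2/5*2/9 = 38/165
P(B|A) = P(A|B)P(B)/P(A) = (14/99)/(38/165) = 35/57

35/57


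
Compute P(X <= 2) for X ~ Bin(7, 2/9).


P(X<=2) = P(X=0) + P(X=1) + P(X=2)
= 823543/4782969 + 1647086/4782969 + 470596/1594323
= 1294139/1594323

1294139/1594323


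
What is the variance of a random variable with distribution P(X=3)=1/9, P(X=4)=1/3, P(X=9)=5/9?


E[X] = 20/3, E[X^2] = 154/3
Var(X) = E[X^2] - (E[X])^2 = 154/3 - (20/3)^2 = 62/9

62/9


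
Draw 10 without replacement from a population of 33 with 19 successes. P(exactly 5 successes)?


P(X=5) = C(19,5)*C(14,5) / C(33,10)
= 11628*2002 / 92561040
= 23279256/92561040 = 2261/8990

2261/8990


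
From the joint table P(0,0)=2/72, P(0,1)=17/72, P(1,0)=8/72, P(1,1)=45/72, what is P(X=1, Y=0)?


Read from table: P(X=1, Y=0) = 8/72 = 1/9

1/9


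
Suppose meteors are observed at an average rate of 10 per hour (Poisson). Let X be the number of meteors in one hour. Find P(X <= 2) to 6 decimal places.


P(X<=2) = e^(-10)*10^0/0! + e^(-10)*10^1/1! + e^(-10)*10^2/2!
≈ 0.0000453999 + 0.0004539993 + 0.0022699965
= 0.0027693957
≈ 0.002769

0.002769


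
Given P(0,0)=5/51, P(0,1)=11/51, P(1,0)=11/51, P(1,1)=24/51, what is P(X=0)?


P(X=0) = P(0,0)+P(0,1) = 5/51 + 11/51 = 16/51

16/51


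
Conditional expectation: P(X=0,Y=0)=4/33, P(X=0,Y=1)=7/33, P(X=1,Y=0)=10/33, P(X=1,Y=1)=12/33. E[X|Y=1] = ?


P(Y=1) = 19/33
E[X|Y=1] = (0*7 + 1*12)/19 = 12/19

12/19


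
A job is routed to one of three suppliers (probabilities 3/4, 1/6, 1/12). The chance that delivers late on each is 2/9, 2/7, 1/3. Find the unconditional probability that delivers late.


P(A) = P(A|B1)P(B1) + P(A|B2)P(B2) + P(A|B3)P(B3)
= 2/9*3/4 + 2/7*1/6 + 1/3*1/12
= 1/6 + 1/21 + 1/36 = 61/252

61/252


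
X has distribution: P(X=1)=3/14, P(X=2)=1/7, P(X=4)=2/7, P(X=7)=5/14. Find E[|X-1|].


E[|X-1|] = sum(g(x)*P(x))
= 0*3/14 + 1*1/7 + 3*2/7 + 6*5/14
= 22/7

22/7


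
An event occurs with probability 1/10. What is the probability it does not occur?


P(A') = 1 - P(A) = 1 - 1/10 = 9/10

9/10


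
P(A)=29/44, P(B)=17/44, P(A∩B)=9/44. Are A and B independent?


P(A)*P(B) = 29/44*17/44 = 493/1936
P(A∩B) = 9/44 != 493/1936, so not independent

No, A and B are not independent


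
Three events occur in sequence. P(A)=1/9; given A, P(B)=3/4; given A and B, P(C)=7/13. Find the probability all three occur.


P(A∩B∩C) = P(A) * P(B|A) * P(C|A∩B)
= 1/9 * 3/4 * 7/13
= 1/12 * 7/13 = 7/156

7/156


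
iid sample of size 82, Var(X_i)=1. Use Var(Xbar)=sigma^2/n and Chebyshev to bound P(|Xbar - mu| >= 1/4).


Var(Xbar) = Var(X)/n = 1/82
Chebyshev: P(|Xbar-mu| >= 1/4) <= Var(Xbar)/(1/4)^2 = (1/82)/(1/16) = 8/41

8/41


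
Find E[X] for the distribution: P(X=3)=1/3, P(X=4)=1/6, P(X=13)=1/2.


E[X] = sum(x * P(x))
= 3*1/3 + 4*1/6 + 13*1/2
= 49/6

49/6


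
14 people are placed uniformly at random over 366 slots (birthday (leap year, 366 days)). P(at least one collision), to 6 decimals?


P(all different) = prod((366-i)/366 for i=0..13) = 0.777440
P(at least one match) = 1 - 0.777440 = 0.222560

0.222560


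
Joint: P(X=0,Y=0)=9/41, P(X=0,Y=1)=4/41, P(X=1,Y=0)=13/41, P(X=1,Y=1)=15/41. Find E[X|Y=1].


P(Y=1) = 19/41
E[X|Y=1] = (0*4 + 1*15)/19 = 15/19

15/19


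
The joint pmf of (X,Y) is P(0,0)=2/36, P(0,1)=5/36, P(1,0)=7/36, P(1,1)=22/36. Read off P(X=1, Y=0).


Read from table: P(X=1, Y=0) = 7/36

7/36


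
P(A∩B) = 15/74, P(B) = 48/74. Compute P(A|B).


P(A|B) = P(A∩B)/P(B) = (15/74)/(48/74) = 15/48 = 5/16

5/16


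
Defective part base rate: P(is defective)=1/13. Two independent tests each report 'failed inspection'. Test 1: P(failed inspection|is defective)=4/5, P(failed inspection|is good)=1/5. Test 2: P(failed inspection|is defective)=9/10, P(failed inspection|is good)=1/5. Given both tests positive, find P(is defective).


After test 1: P(+) = 4/5*1/13 + 1/5*12/13 = 16/65
P(B|+) = (4/65)/(16/65) = 1/4
After test 2 (use post1 as new prior): P(+) = 9/10*1/4 + 1/5*3/4 = 3/8
P(B|+,+) = (9/40)/(3/8) = 3/5

3/5


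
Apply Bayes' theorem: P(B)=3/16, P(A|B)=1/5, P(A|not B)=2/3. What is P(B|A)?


P(A) = P(A|B)P(B) + P(A|B')P(B') = 1/5*3/16 + 2/3*13/16 = 139/240
P(B|A) = P(A|B)P(B)/P(A) = (3/80)/(139/240) = 9/139

9/139


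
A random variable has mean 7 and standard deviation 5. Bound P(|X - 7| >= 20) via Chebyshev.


k = 20/5 = 4
Chebyshev: P(|X-mu| >= k*sigma) <= 1/k^2 = 1/4^2 = 1/16

1/16


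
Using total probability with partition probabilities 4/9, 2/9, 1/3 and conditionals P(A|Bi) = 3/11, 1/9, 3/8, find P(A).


P(A) = P(A|B1)P(B1) + P(A|B2)P(B2) + P(A|B3)P(B3)
= 3/11*4/9 + 1/9*2/9 + 3/8*1/3
= 4/33 + 2/81 + 1/8 = 1931/7128

1931/7128


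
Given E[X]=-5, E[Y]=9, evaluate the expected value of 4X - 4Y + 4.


E[4X - 4Y + 4] = 4*E[X] - 4*E[Y] + 4
= (4)*(-5) + (-4)*(9) + (4)
= -20 - 36 + 4 = -52

-52


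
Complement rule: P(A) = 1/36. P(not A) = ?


P(A') = 1 - P(A) = 1 - 1/36 = 35/36

35/36


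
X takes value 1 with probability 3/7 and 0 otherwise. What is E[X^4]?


For Bernoulli: X in {0,1}
E[X^4] = 0^4*(1-3/7) + 1^4*3/7 = 3/7

3/7


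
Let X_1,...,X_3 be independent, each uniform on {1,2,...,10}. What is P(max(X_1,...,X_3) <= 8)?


P(max <= 8) = P(all X_i <= 8) = (P(X_1 <= 8))^3
= (8/10)^3 = (4/5)^3 = 64/125

64/125


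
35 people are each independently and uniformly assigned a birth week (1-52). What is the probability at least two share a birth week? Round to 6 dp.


P(all different) = prod((52-i)/52 for i=0..34) = 0.000000
P(at least one match) = 1 - 0.000000 = 1.000000

1.000000


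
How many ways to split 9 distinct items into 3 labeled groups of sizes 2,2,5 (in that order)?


9! = 362880
Denominator: 2!=2 * 2!=2 * 5!=120
Coefficient = 362880 / 480 = 756

756


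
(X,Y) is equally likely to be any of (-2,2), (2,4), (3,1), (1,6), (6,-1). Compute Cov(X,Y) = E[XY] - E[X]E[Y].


E[X]=2, E[Y]=12/5, E[XY]=7/5
Cov(X,Y) = E[XY] - E[X]E[Y] = 7/5 - 2*12/5 = -17/5

-17/5


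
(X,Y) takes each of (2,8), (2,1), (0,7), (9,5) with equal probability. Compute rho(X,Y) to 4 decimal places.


Cov(X,Y) = -1.3125, Var(X) = 11.6875, Var(Y) = 7.1875
rho = Cov/(sqrt(VarX)*sqrt(VarY)) = -0.1432

-0.1432


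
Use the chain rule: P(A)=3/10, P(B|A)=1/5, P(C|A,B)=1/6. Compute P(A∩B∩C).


P(A∩B∩C) = P(A) * P(B|A) * P(C|A∩B)
= 3/10 * 1/5 * 1/6
= 3/50 * 1/6 = 1/100

1/100


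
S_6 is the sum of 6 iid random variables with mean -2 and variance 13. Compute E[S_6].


E[S_n] = n*E[X_1] = 6*-2 = -12

-12


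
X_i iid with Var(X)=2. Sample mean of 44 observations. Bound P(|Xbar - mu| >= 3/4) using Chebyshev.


Var(Xbar) = Var(X)/n = 2/44
Chebyshev: P(|Xbar-mu| >= 3/4) <= Var(Xbar)/(3/4)^2 = (1/22)/(9/16) = 8/99

8/99


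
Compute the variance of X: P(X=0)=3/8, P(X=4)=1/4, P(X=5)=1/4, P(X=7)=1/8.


E[X] = 25/8, E[X^2] = 131/8
Var(X) = E[X^2] - (E[X])^2 = 131/8 - (25/8)^2 = 423/64

423/64


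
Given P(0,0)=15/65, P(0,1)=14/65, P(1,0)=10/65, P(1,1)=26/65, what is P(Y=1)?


P(Y=1) = P(0,1)+P(1,1) = 14/65 + 26/65 = 40/65 = 8/13

8/13


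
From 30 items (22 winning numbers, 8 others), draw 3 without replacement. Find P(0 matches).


P(X=0) = C(22,0)*C(8,3) / C(30,3)
= 1*56 / 4060
= 56/4060 = 2/145

2/145


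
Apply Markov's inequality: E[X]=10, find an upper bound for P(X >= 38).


Markov: P(X >= a) <= E[X]/a
P(X >= 38) <= 10/38 = 5/19

5/19


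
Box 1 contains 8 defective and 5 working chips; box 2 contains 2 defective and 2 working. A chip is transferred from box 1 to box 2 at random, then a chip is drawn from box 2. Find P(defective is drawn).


P(transfer defective) = 8/13; P(transfer working) = 5/13
If defective transferred: Urn II has 3 defective of 5, so P(defective|defective moved) = 3/5
If working transferred: Urn II has 2 defective of 5, so P(defective|working moved) = 2/5
By total probability: P(defective) = 8/13*3/5 + 5/13*2/5 = 34/65

34/65


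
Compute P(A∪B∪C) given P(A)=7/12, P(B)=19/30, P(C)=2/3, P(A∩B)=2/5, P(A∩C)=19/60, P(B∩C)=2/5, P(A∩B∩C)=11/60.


P(A∪B∪C) = P(A)+P(B)+P(C) - P(AB)-P(AC)-P(BC) + P(ABC)
= 7/12+19/30+2/3 - 2/5-19/60-2/5 + 11/60
= 19/20

19/20


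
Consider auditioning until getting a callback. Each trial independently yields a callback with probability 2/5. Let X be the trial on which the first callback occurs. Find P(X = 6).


P(X=6) = (1-p)^5 * p = (3/5)^5 * 2/5
= 243/3125 * 2/5 = 486/15625

486/15625


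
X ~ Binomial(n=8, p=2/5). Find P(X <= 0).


P(X<=0) = P(X=0)
= 6561/390625
= 6561/390625

6561/390625


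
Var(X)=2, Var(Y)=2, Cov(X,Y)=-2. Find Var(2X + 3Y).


Var(2X + 3Y) = 2^2*Var(X) + 3^2*Var(Y) + 2*2*3*Cov(X,Y)
= 4*2 + 9*2 + 12*(-2)
= 8 + 18 - 24 = 2

2


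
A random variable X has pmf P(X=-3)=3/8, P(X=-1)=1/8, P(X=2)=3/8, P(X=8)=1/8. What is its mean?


E[X] = sum(x * P(x))
= -3*3/8 - 1*1/8 + 2*3/8 + 8*1/8
= 1/2

1/2


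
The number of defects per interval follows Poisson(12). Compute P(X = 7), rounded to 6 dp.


P(X=7) = e^(-12) * 12^7 / 7!
≈ 0.000006144212353 * 35831808 / 5040
≈ 0.043682

0.043682


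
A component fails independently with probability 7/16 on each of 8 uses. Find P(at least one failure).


P(at least one) = 1 - P(none)
P(none) = (1 - 7/16)^8 = (9/16)^8 = 43046721/4294967296
P(at least one) = 1 - 43046721/4294967296 = 4251920575/4294967296

4251920575/4294967296


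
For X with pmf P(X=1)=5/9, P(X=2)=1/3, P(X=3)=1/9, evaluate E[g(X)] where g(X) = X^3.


E[X^3] = sum(g(x)*P(x))
= 1*5/9 + 8*1/3 + 27*1/9
= 56/9

56/9


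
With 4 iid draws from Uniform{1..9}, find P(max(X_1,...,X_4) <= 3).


P(max <= 3) = P(all X_i <= 3) = (P(X_1 <= 3))^4
= (3/9)^4 = (1/3)^4 = 1/81

1/81


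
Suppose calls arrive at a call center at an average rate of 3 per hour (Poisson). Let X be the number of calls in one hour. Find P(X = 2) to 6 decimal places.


P(X=2) = e^(-3) * 3^2 / 2!
≈ 0.04978706837 * 9 / 2
≈ 0.224042

0.224042


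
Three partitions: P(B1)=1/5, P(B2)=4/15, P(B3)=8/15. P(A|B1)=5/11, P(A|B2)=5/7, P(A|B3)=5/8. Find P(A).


P(A) = P(A|B1)P(B1) + P(A|B2)P(B2) + P(A|B3)P(B3)
= 5/11*1/5 + 5/7*4/15 + 5/8*8/15
= 1/11 + 4/21 + 1/3 = 142/231

142/231


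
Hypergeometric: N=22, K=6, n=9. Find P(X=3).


P(X=3) = C(6,3)*C(16,6) / C(22,9)
= 20*8008 / 497420
= 160160/497420 = 104/323

104/323


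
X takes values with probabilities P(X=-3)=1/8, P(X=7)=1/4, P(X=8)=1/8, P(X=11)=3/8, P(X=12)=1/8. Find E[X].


E[X] = sum(x * P(x))
= -3*1/8 + 7*1/4 + 8*1/8 + 11*3/8 + 12*1/8
= 8

8


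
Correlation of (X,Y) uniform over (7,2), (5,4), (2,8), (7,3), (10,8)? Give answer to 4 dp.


Cov(X,Y) = -0.8000, Var(X) = 6.9600, Var(Y) = 6.4000
rho = Cov/(sqrt(VarX)*sqrt(VarY)) = -0.1199

-0.1199


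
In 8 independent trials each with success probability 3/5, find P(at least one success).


P(at least one) = 1 - P(none)
P(none) = (1 - 3/5)^8 = (2/5)^8 = 256/390625
P(at least one) = 1 - 256/390625 = 390369/390625

390369/390625


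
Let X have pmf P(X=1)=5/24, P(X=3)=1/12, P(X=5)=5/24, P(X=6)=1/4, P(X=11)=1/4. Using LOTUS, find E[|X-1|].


E[|X-1|] = sum(g(x)*P(x))
= 0*5/24 + 2*1/12 + 4*5/24 + 5*1/4 + 10*1/4
= 19/4

19/4


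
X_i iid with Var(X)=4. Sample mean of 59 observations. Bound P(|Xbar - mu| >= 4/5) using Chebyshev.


Var(Xbar) = Var(X)/n = 4/59
Chebyshev: P(|Xbar-mu| >= 4/5) <= Var(Xbar)/(4/5)^2 = (4/59)/(16/25) = 25/236

25/236


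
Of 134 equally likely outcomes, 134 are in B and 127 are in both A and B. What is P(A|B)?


P(A|B) = P(A∩B)/P(B) = (127/134)/(134/134) = 127/134

127/134


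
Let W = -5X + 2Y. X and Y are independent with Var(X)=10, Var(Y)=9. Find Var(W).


Independence => Cov(X,Y)=0
Var(-5X + 2Y) = (-5)^2*Var(X) + 2^2*Var(Y)
= 25*10 + 4*9 = 286

286


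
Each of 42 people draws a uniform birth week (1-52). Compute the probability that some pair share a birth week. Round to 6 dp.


P(all different) = prod((52-i)/52 for i=0..41) = 0.000000
P(at least one match) = 1 - 0.000000 = 1.000000

1.000000


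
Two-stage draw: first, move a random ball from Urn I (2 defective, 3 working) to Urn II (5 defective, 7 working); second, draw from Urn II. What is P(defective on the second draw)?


P(transfer defective) = 2/5; P(transfer working) = 3/5
If defective transferred: Urn II has 6 defective of 13, so P(defective|defective moved) = 6/13
If working transferred: Urn II has 5 defective of 13, so P(defective|working moved) = 5/13
By total probability: P(defective) = 2/5*6/13 + 3/5*5/13 = 27/65

27/65


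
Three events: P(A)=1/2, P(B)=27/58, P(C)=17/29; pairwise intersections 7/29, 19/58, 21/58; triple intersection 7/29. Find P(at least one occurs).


P(A∪B∪C) = P(A)+P(B)+P(C) - P(AB)-P(AC)-P(BC) + P(ABC)
= 1/2+27/58+17/29 - 7/29-19/58-21/58 + 7/29
= 25/29

25/29


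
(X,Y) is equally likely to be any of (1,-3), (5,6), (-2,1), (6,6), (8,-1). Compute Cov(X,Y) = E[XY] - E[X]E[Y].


E[X]=18/5, E[Y]=9/5, E[XY]=53/5
Cov(X,Y) = E[XY] - E[X]E[Y] = 53/5 - 18/5*9/5 = 103/25

103/25


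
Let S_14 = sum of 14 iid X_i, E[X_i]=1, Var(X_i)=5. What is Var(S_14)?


By independence, Var(S_n) = n*Var(X_1) = 14*5 = 70

70


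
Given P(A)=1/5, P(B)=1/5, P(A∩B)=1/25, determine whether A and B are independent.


P(A)*P(B) = 1/5*1/5 = 1/25
P(A∩B) = 1/25, which equals P(A)P(B), so independent

Yes, A and B are independent


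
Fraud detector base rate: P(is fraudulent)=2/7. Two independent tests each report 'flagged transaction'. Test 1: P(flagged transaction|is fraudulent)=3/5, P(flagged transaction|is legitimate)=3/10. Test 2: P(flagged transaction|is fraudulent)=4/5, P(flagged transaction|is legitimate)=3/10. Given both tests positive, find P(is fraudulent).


After test 1: P(+) = 3/5*2/7 + 3/10*5/7 = 27/70
P(B|+) = (6/35)/(27/70) = 4/9
After test 2 (use post1 as new prior): P(+) = 4/5*4/9 + 3/10*5/9 = 47/90
P(B|+,+) = (16/45)/(47/90) = 32/47

32/47


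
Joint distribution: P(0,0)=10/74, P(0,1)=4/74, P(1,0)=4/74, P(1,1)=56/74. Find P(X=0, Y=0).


Read from table: P(X=0, Y=0) = 10/74 = 5/37

5/37


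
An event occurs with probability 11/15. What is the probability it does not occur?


P(A') = 1 - P(A) = 1 - 11/15 = 4/15

4/15


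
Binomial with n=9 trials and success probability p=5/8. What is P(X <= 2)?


P(X<=2) = P(X=0) + P(X=1) + P(X=2)
= 19683/134217728 + 295245/134217728 + 492075/33554432
= 570807/33554432

570807/33554432


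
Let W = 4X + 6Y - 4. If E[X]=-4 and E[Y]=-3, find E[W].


E[4X + 6Y - 4] = 4*E[X] + 6*E[Y] - 4
= (4)*(-4) + (6)*(-3) + (-4)
= -16 - 18 - 4 = -38

-38


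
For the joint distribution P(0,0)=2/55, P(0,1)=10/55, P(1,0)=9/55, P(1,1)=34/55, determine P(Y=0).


P(Y=0) = P(0,0)+P(1,0) = 2/55 + 9/55 = 11/55 = 1/5

1/5


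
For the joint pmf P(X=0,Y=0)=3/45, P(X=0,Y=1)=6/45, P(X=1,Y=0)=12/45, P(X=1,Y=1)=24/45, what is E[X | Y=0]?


P(Y=0) = 15/45
E[X|Y=0] = (0*3 + 1*12)/15 = 12/15 = 4/5

4/5


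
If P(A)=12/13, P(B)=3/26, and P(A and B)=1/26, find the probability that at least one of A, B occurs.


P(A∪B) = P(A) + P(B) - P(A∩B)
= 12/13 + 3/26 - 1/26 = 1

1


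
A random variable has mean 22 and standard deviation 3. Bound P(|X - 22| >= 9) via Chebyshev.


k = 9/3 = 3
Chebyshev: P(|X-mu| >= k*sigma) <= 1/k^2 = 1/3^2 = 1/9

1/9


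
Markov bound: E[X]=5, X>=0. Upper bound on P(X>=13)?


Markov: P(X >= a) <= E[X]/a
P(X >= 13) <= 5/13

5/13


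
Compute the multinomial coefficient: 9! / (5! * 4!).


9! = 362880
Denominator: 5!=120 * 4!=24
Coefficient = 362880 / 2880 = 126

126


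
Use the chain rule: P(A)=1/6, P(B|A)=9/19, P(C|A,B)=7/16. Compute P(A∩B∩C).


P(A∩B∩C) = P(A) * P(B|A) * P(C|A∩B)
= 1/6 * 9/19 * 7/16
= 3/38 * 7/16 = 21/608

21/608


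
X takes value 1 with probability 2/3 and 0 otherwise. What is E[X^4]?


For Bernoulli: X in {0,1}
E[X^4] = 0^4*(1-2/3) + 1^4*2/3 = 2/3

2/3


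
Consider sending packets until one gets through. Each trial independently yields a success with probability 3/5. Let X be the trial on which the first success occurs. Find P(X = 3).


P(X=3) = (1-p)^2 * p = (2/5)^2 * 3/5
= 4/25 * 3/5 = 12/125

12/125


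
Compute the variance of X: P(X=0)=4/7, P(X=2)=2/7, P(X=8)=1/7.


E[X] = 12/7, E[X^2] = 72/7
Var(X) = E[X^2] - (E[X])^2 = 72/7 - (12/7)^2 = 360/49

360/49


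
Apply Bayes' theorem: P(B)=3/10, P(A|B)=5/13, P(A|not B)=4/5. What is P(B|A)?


P(A) = P(A|B)P(B) + P(A|B')P(B') = 5/13*3/10 + 4/5*7/10 = 439/650
P(B|A) = P(A|B)P(B)/P(A) = (3/26)/(439/650) = 75/439

75/439


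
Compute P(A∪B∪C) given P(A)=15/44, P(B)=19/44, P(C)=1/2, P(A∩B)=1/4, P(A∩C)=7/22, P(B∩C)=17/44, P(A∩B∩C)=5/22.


P(A∪B∪C) = P(A)+P(B)+P(C) - P(AB)-P(AC)-P(BC) + P(ABC)
= 15/44+19/44+1/2 - 1/4-7/22-17/44 + 5/22
= 6/11

6/11


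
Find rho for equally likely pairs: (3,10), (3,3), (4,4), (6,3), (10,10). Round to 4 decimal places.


Cov(X,Y) = 3.4000, Var(X) = 6.9600, Var(Y) = 10.8000
rho = Cov/(sqrt(VarX)*sqrt(VarY)) = 0.3922

0.3922


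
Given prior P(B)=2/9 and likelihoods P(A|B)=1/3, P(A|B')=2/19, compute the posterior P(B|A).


P(A) = P(A|B)P(B) + P(A|B')P(B') = 1/3*2/9 + 2/19*7/9 = 80/513
P(B|A) = P(A|B)P(B)/P(A) = (2/27)/(80/513) = 19/40

19/40


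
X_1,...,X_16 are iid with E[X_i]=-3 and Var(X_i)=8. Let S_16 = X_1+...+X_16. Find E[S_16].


E[S_n] = n*E[X_1] = 16*-3 = -48

-48


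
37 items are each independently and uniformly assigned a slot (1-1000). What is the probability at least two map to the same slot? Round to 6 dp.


P(all different) = prod((1000-i)/1000 for i=0..36) = 0.509536
P(at least one match) = 1 - 0.509536 = 0.490464

0.490464


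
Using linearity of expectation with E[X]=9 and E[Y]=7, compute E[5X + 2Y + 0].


E[5X + 2Y + 0] = 5*E[X] + 2*E[Y] + 0
= (5)*(9) + (2)*(7) + (0)
= 45 + 14 + 0 = 59

59


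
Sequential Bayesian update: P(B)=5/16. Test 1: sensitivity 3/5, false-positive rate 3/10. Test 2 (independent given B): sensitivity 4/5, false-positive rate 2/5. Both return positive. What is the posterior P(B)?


After test 1: P(+) = 3/5*5/16 + 3/10*11/16 = 63/160
P(B|+) = (3/16)/(63/160) = 10/21
After test 2 (use post1 as new prior): P(+) = 4/5*10/21 + 2/5*11/21 = 62/105
P(B|+,+) = (8/21)/(62/105) = 20/31

20/31


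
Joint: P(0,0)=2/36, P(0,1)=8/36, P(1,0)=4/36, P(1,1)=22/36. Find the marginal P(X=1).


P(X=1) = P(1,0)+P(1,1) = 4/36 + 22/36 = 26/36 = 13/18

13/18


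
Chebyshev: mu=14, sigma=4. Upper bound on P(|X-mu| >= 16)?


k = 16/4 = 4
Chebyshev: P(|X-mu| >= k*sigma) <= 1/k^2 = 1/4^2 = 1/16

1/16


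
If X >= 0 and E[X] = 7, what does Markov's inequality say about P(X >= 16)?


Markov: P(X >= a) <= E[X]/a
P(X >= 16) <= 7/16

7/16


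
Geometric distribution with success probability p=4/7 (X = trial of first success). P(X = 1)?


P(X=1) = (1-p)^0 * p = (3/7)^0 * 4/7
= 1 * 4/7 = 4/7

4/7


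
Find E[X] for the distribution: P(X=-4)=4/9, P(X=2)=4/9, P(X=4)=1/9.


E[X] = sum(x * P(x))
= -4*4/9 + 2*4/9 + 4*1/9
= -4/9

-4/9


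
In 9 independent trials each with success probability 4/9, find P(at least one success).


P(at least one) = 1 - P(none)
P(none) = (1 - 4/9)^9 = (5/9)^9 = 1953125/387420489
P(at least one) = 1 - 1953125/387420489 = 385467364/387420489

385467364/387420489


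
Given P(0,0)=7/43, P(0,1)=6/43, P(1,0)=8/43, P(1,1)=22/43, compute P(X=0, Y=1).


Read from table: P(X=0, Y=1) = 6/43

6/43


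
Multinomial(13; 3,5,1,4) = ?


13! = 6227020800
Denominator: 3!=6 * 5!=120 * 1!=1 * 4!=24
Coefficient = 6227020800 / 17280 = 360360

360360


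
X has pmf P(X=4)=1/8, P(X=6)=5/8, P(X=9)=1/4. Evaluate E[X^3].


E[X^3] = sum(x^3 * P(x))
= 64*1/8 + 216*5/8 + 729*1/4
= 1301/4

1301/4


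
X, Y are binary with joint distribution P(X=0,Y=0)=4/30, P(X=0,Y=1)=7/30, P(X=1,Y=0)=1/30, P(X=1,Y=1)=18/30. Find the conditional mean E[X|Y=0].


P(Y=0) = 5/30
E[X|Y=0] = (0*4 + 1*1)/5 = 1/5

1/5


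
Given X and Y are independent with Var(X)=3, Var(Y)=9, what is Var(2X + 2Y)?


Independence => Cov(X,Y)=0
Var(2X + 2Y) = 2^2*Var(X) + 2^2*Var(Y)
= 4*3 + 4*9 = 48

48


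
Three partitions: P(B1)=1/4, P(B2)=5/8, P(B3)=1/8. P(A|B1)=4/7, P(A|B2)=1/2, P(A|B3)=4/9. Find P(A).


P(A) = P(A|B1)P(B1) + P(A|B2)P(B2) + P(A|B3)P(B3)
= 4/7*1/4 + 1/2*5/8 + 4/9*1/8
= 1/7 + 5/16 + 1/18 = 515/1008

515/1008


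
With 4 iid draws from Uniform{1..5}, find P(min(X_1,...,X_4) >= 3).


P(min >= 3) = P(all X_i >= 3) = (P(X_1 >= 3))^4
= (3/5)^4 = 81/625

81/625


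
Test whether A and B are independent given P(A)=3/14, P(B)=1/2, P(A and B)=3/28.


P(A)*P(B) = 3/14*1/2 = 3/28
P(A∩B) = 3/28, which equals P(A)P(B), so independent

Yes, A and B are independent


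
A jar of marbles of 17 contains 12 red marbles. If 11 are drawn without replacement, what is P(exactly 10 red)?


P(X=10) = C(12,10)*C(5,1) / C(17,11)
= 66*5 / 12376
= 330/12376 = 165/6188

165/6188


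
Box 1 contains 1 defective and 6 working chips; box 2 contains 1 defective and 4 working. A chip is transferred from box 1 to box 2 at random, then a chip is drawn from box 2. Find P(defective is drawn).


P(transfer defective) = 1/7; P(transfer working) = 6/7
If defective transferred: Urn II has 2 defective of 6, so P(defective|defective moved) = 1/3
If working transferred: Urn II has 1 defective of 6, so P(defective|working moved) = 1/6
By total probability: P(defective) = 1/7*1/3 + 6/7*1/6 = 4/21

4/21


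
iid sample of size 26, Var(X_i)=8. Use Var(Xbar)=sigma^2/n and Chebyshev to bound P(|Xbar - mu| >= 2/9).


Var(Xbar) = Var(X)/n = 8/26
Chebyshev: P(|Xbar-mu| >= 2/9) <= Var(Xbar)/(2/9)^2 = (4/13)/(4/81) = 81/13
Bound exceeds 1, so trivial bound: 1

1


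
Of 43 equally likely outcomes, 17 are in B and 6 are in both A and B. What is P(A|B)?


P(A|B) = P(A∩B)/P(B) = (6/43)/(17/43) = 6/17

6/17


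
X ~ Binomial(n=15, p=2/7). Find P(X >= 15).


P(X>=15) = P(X=15)
= 32768/4747561509943
= 32768/4747561509943

32768/4747561509943


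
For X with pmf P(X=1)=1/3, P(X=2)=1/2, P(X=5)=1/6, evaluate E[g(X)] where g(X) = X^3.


E[X^3] = sum(g(x)*P(x))
= 1*1/3 + 8*1/2 + 125*1/6
= 151/6

151/6


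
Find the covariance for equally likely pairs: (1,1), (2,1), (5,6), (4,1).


E[X]=3, E[Y]=9/4, E[XY]=37/4
Cov(X,Y) = E[XY] - E[X]E[Y] = 37/4 - 3*9/4 = 5/2

5/2


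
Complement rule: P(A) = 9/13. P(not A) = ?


P(A') = 1 - P(A) = 1 - 9/13 = 4/13

4/13


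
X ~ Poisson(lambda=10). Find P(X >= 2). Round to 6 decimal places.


P(X>=2) = 1 - P(X<=1) = 1 - (e^(-10)*10^0/0! + e^(-10)*10^1/1!)
≈ 1 - (0.0000453999 + 0.0004539993)
= 1 - 0.0004993992 = 0.9995006008
≈ 0.999501

0.999501


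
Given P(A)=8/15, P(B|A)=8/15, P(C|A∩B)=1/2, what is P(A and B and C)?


P(A∩B∩C) = P(A) * P(B|A) * P(C|A∩B)
= 8/15 * 8/15 * 1/2
= 64/225 * 1/2 = 32/225

32/225


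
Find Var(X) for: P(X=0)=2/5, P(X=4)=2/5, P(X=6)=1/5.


E[X] = 14/5, E[X^2] = 68/5
Var(X) = E[X^2] - (E[X])^2 = 68/5 - (14/5)^2 = 144/25

144/25


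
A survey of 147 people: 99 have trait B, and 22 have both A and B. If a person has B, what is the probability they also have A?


P(A|B) = P(A∩B)/P(B) = (22/147)/(99/147) = 22/99 = 2/9

2/9


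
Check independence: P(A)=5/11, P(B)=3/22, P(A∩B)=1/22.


P(A)*P(B) = 5/11*3/22 = 15/242
P(A∩B) = 1/22 != 15/242, so not independent

No, A and B are not independent


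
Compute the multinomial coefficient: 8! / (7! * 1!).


8! = 40320
Denominator: 7!=5040 * 1!=1
Coefficient = 40320 / 5040 = 8

8


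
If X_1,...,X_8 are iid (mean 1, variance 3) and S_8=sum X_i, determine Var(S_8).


By independence, Var(S_n) = n*Var(X_1) = 8*3 = 24

24


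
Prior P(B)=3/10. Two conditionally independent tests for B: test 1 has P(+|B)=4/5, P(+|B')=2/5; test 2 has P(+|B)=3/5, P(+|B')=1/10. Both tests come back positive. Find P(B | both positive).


After test 1: P(+) = 4/5*3/10 + 2/5*7/10 = 13/25
P(B|+) = (6/25)/(13/25) = 6/13
After test 2 (use post1 as new prior): P(+) = 3/5*6/13 + 1/10*7/13 = 43/130
P(B|+,+) = (18/65)/(43/130) = 36/43

36/43


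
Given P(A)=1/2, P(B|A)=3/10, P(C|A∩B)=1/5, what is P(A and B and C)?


P(A∩B∩C) = P(A) * P(B|A) * P(C|A∩B)
= 1/2 * 3/10 * 1/5
= 3/20 * 1/5 = 3/100

3/100


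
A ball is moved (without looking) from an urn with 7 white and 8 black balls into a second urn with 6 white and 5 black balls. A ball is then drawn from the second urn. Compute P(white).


P(transfer white) = 7/15; P(transfer black) = 8/15
If white transferred: Urn II has 7 white of 12, so P(white|white moved) = 7/12
If black transferred: Urn II has 6 white of 12, so P(white|black moved) = 1/2
By total probability: P(white) = 7/15*7/12 + 8/15*1/2 = 97/180

97/180


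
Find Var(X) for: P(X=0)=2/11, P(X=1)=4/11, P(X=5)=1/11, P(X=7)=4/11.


E[X] = 37/11, E[X^2] = 225/11
Var(X) = E[X^2] - (E[X])^2 = 225/11 - (37/11)^2 = 1106/121

1106/121


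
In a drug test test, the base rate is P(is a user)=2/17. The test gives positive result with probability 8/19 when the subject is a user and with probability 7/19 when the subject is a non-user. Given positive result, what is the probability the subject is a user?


P(A) = P(A|B)P(B) + P(A|B')P(B') = 8/19*2/17 + 7/19*15/17 = 121/323
P(B|A) = P(A|B)P(B)/P(A) = (16/323)/(121/323) = 16/121

16/121


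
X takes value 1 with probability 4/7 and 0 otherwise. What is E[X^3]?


For Bernoulli: X in {0,1}
E[X^3] = 0^3*(1-4/7) + 1^3*4/7 = 4/7

4/7


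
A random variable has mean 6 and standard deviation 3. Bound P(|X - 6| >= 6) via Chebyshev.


k = 6/3 = 2
Chebyshev: P(|X-mu| >= k*sigma) <= 1/k^2 = 1/2^2 = 1/4

1/4


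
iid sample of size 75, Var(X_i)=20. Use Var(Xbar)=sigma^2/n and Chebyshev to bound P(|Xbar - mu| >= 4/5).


Var(Xbar) = Var(X)/n = 20/75
Chebyshev: P(|Xbar-mu| >= 4/5) <= Var(Xbar)/(4/5)^2 = (4/15)/(16/25) = 5/12

5/12


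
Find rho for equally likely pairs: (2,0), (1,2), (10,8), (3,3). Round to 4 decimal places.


Cov(X,Y) = 9.7500, Var(X) = 12.5000, Var(Y) = 8.6875
rho = Cov/(sqrt(VarX)*sqrt(VarY)) = 0.9356

0.9356


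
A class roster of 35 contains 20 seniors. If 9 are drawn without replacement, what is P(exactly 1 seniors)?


P(X=1) = C(20,1)*C(15,8) / C(35,9)
= 20*6435 / 70607460
= 128700/70607460 = 195/106981

195/106981


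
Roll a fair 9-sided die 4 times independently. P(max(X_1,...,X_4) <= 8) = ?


P(max <= 8) = P(all X_i <= 8) = (P(X_1 <= 8))^4
= (8/9)^4 = 4096/6561

4096/6561


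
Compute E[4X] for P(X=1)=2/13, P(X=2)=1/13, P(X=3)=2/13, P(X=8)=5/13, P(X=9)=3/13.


E[4X] = sum(g(x)*P(x))
= 4*2/13 + 8*1/13 + 12*2/13 + 32*5/13 + 36*3/13
= 308/13

308/13


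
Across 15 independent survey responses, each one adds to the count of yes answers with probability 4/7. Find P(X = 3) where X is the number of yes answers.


P(X=3) = C(15,3) * p^3 * (1-p)^12
= 455 * 64/343 * 531441/13841287201
= 2210794560/678223072849

2210794560/678223072849


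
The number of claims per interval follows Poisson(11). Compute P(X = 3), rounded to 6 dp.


P(X=3) = e^(-11) * 11^3 / 3!
≈ 0.00001670170079 * 1331 / 6
≈ 0.003705

0.003705


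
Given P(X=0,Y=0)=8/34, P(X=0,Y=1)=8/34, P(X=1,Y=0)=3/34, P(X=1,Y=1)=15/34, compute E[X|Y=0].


P(Y=0) = 11/34
E[X|Y=0] = (0*8 + 1*3)/11 = 3/11

3/11


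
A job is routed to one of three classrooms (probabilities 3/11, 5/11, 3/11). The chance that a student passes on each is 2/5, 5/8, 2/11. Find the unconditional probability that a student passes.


P(A) = P(A|B1)P(B1) + P(A|B2)P(B2) + P(A|B3)P(B3)
= 2/5*3/11 + 5/8*5/11 + 2/11*3/11
= 6/55 + 25/88 + 6/121 = 2143/4840

2143/4840


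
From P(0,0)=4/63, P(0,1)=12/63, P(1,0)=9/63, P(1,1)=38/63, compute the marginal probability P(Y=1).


P(Y=1) = P(0,1)+P(1,1) = 12/63 + 38/63 = 50/63

50/63


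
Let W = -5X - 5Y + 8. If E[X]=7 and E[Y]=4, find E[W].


E[-5X - 5Y + 8] = -5*E[X] - 5*E[Y] + 8
= (-5)*(7) + (-5)*(4) + (8)
= -35 - 20 + 8 = -47

-47


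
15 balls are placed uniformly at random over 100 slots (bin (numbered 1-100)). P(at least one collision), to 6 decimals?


P(all different) = prod((100-i)/100 for i=0..14) = 0.331284
P(at least one match) = 1 - 0.331284 = 0.668716

0.668716


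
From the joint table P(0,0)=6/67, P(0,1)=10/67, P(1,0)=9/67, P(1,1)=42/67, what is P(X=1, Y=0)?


Read from table: P(X=1, Y=0) = 9/67

9/67


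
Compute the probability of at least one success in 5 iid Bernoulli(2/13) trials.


P(at least one) = 1 - P(none)
P(none) = (1 - 2/13)^5 = (11/13)^5 = 161051/371293
P(at least one) = 1 - 161051/371293 = 210242/371293

210242/371293


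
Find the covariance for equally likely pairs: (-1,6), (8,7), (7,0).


E[X]=14/3, E[Y]=13/3, E[XY]=50/3
Cov(X,Y) = E[XY] - E[X]E[Y] = 50/3 - 14/3*13/3 = -32/9

-32/9


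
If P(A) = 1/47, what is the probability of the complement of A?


P(A') = 1 - P(A) = 1 - 1/47 = 46/47

46/47


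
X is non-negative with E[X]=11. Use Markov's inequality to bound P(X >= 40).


Markov: P(X >= a) <= E[X]/a
P(X >= 40) <= 11/40

11/40


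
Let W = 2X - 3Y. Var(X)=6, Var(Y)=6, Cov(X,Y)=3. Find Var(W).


Var(2X - 3Y) = 2^2*Var(X) + (-3)^2*Var(Y) + 2*2*(-3)*Cov(X,Y)
= 4*6 + 9*6 - 12*3
= 24 + 54 - 36 = 42

42


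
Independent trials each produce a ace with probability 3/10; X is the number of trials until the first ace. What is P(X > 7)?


P(X > 7) = P(first 7 trials all fail) = (1-p)^7 = (7/10)^7 = 823543/10000000

823543/10000000


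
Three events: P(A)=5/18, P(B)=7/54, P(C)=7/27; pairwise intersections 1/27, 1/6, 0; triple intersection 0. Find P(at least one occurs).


P(A∪B∪C) = P(A)+P(B)+P(C) - P(AB)-P(AC)-P(BC) + P(ABC)
= 5/18+7/54+7/27 - 1/27-1/6-0 + 0
= 25/54

25/54


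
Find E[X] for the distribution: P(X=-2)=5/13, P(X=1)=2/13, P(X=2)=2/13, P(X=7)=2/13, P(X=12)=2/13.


E[X] = sum(x * P(x))
= -2*5/13 + 1*2/13 + 2*2/13 + 7*2/13 + 12*2/13
= 34/13

34/13


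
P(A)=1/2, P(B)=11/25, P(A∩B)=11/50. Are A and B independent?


P(A)*P(B) = 1/2*11/25 = 11/50
P(A∩B) = 11/50, which equals P(A)P(B), so independent

Yes, A and B are independent


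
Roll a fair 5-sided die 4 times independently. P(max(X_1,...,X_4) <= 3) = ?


P(max <= 3) = P(all X_i <= 3) = (P(X_1 <= 3))^4
= (3/5)^4 = 81/625

81/625


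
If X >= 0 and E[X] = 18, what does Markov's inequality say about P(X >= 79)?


Markov: P(X >= a) <= E[X]/a
P(X >= 79) <= 18/79

18/79


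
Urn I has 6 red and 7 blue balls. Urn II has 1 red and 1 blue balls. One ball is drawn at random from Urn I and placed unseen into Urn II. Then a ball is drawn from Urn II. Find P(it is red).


P(transfer red) = 6/13; P(transfer blue) = 7/13
If red transferred: Urn II has 2 red of 3, so P(red|red moved) = 2/3
If blue transferred: Urn II has 1 red of 3, so P(red|blue moved) = 1/3
By total probability: P(red) = 6/13*2/3 + 7/13*1/3 = 19/39

19/39


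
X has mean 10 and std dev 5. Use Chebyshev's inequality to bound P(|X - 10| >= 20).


k = 20/5 = 4
Chebyshev: P(|X-mu| >= k*sigma) <= 1/k^2 = 1/4^2 = 1/16

1/16


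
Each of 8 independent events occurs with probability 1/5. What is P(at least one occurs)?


P(at least one) = 1 - P(none)
P(none) = (1 - 1/5)^8 = (4/5)^8 = 65536/390625
P(at least one) = 1 - 65536/390625 = 325089/390625

325089/390625


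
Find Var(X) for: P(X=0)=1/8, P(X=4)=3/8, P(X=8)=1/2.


E[X] = 11/2, E[X^2] = 38
Var(X) = E[X^2] - (E[X])^2 = 38 - (11/2)^2 = 31/4

31/4


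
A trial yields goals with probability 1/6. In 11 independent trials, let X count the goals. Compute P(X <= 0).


P(X<=0) = P(X=0)
= 48828125/362797056
= 48828125/362797056

48828125/362797056


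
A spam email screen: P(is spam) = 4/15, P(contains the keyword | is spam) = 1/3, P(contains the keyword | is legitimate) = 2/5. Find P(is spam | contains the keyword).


P(A) = P(A|B)P(B) + P(A|B')P(B') = 1/3*4/15 + 2/5*11/15 = 86/225
P(B|A) = P(A|B)P(B)/P(A) = (4/45)/(86/225) = 10/43

10/43


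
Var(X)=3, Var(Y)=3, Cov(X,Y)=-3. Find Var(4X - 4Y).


Var(4X - 4Y) = 4^2*Var(X) + (-4)^2*Var(Y) + 2*4*(-4)*Cov(X,Y)
= 16*3 + 16*3 - 32*(-3)
= 48 + 48 + 96 = 192

192


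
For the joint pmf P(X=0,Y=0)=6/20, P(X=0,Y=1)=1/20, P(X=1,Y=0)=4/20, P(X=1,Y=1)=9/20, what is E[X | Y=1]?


P(Y=1) = 10/20
E[X|Y=1] = (0*1 + 1*9)/10 = 9/10

9/10


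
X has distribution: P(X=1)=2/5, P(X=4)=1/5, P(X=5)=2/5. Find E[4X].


E[4X] = sum(g(x)*P(x))
= 4*2/5 + 16*1/5 + 20*2/5
= 64/5

64/5


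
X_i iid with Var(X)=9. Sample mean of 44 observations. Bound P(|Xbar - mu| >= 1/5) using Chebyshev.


Var(Xbar) = Var(X)/n = 9/44
Chebyshev: P(|Xbar-mu| >= 1/5) <= Var(Xbar)/(1/5)^2 = (9/44)/(1/25) = 225/44
Bound exceeds 1, so trivial bound: 1

1


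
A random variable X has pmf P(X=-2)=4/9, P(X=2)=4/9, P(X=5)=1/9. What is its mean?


E[X] = sum(x * P(x))
= -2*4/9 + 2*4/9 + 5*1/9
= 5/9

5/9


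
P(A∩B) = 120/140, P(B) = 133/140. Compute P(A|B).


P(A|B) = P(A∩B)/P(B) = (120/140)/(133/140) = 120/133

120/133


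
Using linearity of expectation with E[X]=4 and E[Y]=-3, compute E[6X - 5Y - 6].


E[6X - 5Y - 6] = 6*E[X] - 5*E[Y] - 6
= (6)*(4) + (-5)*(-3) + (-6)
= 24 + 15 - 6 = 33

33


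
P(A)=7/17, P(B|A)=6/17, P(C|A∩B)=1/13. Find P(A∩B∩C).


P(A∩B∩C) = P(A) * P(B|A) * P(C|A∩B)
= 7/17 * 6/17 * 1/13
= 42/289 * 1/13 = 42/3757

42/3757


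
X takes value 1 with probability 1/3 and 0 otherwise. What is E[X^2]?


For Bernoulli: X in {0,1}
E[X^2] = 0^2*(1-1/3) + 1^2*1/3 = 1/3

1/3


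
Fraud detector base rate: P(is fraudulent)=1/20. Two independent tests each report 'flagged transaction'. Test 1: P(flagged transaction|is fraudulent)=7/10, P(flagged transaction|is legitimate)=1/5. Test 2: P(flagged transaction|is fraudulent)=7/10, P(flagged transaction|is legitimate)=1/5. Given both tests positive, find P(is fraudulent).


After test 1: P(+) = 7/10*1/20 + 1/5*19/20 = 9/40
P(B|+) = (7/200)/(9/40) = 7/45
After test 2 (use post1 as new prior): P(+) = 7/10*7/45 + 1/5*38/45 = 5/18
P(B|+,+) = (49/450)/(5/18) = 49/125

49/125


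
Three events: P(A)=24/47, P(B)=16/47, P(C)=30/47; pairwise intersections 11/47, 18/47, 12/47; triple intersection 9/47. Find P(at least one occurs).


P(A∪B∪C) = P(A)+P(B)+P(C) - P(AB)-P(AC)-P(BC) + P(ABC)
= 24/47+16/47+30/47 - 11/47-18/47-12/47 + 9/47
= 38/47

38/47


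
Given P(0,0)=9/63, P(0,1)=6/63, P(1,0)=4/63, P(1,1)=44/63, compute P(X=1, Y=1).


Read from table: P(X=1, Y=1) = 44/63

44/63


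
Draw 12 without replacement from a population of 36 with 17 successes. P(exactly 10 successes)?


P(X=10) = C(17,10)*C(19,2) / C(36,12)
= 19448*171 / 1251677700
= 3325608/1251677700 = 418/157325

418/157325


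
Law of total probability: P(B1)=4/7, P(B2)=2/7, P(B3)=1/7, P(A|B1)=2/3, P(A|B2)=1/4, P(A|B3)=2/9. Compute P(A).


P(A) = P(A|B1)P(B1) + P(A|B2)P(B2) + P(A|B3)P(B3)
= 2/3*4/7 + 1/4*2/7 + 2/9*1/7
= 8/21 + 1/14 + 2/63 = 61/126

61/126


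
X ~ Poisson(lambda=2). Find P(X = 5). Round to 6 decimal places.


P(X=5) = e^(-2) * 2^5 / 5!
≈ 0.1353352832 * 32 / 120
≈ 0.036089

0.036089


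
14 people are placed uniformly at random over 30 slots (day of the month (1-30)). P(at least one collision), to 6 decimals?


P(all different) = prod((30-i)/30 for i=0..13) = 0.026506
P(at least one match) = 1 - 0.026506 = 0.973494

0.973494


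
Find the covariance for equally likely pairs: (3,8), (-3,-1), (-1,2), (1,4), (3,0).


E[X]=3/5, E[Y]=13/5, E[XY]=29/5
Cov(X,Y) = E[XY] - E[X]E[Y] = 29/5 - 3/5*13/5 = 106/25

106/25


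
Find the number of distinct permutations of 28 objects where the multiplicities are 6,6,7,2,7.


28! = 304888344611713860501504000000
Denominator: 6!=720 * 6!=720 * 7!=5040 * 2!=2 * 7!=5040
Coefficient = 304888344611713860501504000000 / 26336378880000 = 11576699515180800

11576699515180800


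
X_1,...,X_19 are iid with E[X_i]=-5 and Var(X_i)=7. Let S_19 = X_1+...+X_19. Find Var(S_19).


By independence, Var(S_n) = n*Var(X_1) = 19*7 = 133

133


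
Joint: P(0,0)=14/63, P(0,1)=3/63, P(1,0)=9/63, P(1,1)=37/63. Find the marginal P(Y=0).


P(Y=0) = P(0,0)+P(1,0) = 14/63 + 9/63 = 23/63

23/63


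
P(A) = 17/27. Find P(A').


P(A') = 1 - P(A) = 1 - 17/27 = 10/27

10/27


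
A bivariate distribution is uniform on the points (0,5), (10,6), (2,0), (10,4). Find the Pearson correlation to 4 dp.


Cov(X,Y) = 4.3750, Var(X) = 20.7500, Var(Y) = 5.1875
rho = Cov/(sqrt(VarX)*sqrt(VarY)) = 0.4217

0.4217


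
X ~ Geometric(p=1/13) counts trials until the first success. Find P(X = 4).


P(X=4) = (1-p)^3 * p = (12/13)^3 * 1/13
= 1728/2197 * 1/13 = 1728/28561

1728/28561


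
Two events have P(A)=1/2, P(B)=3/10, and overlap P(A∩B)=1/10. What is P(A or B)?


P(A∪B) = P(A) + P(B) - P(A∩B)
= 1/2 + 3/10 - 1/10 = 7/10

7/10


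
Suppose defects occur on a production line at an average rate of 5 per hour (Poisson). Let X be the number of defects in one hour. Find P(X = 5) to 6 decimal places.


P(X=5) = e^(-5) * 5^5 / 5!
≈ 0.006737946999 * 3125 / 120
≈ 0.175467

0.175467


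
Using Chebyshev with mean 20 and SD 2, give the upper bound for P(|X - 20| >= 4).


k = 4/2 = 2
Chebyshev: P(|X-mu| >= k*sigma) <= 1/k^2 = 1/2^2 = 1/4

1/4


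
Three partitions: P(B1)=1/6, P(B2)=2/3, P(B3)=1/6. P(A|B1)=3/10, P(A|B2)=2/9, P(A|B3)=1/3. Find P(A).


P(A) = P(A|B1)P(B1) + P(A|B2)P(B2) + P(A|B3)P(B3)
= 3/10*1/6 + 2/9*2/3 + 1/3*1/6
= 1/20 + 4/27 + 1/18 = 137/540

137/540


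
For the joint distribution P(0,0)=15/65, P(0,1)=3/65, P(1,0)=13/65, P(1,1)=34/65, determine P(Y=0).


P(Y=0) = P(0,0)+P(1,0) = 15/65 + 13/65 = 28/65

28/65


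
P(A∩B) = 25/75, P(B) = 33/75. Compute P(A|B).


P(A|B) = P(A∩B)/P(B) = (25/75)/(33/75) = 25/33

25/33


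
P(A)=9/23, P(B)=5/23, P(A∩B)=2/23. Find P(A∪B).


P(A∪B) = P(A) + P(B) - P(A∩B)
= 9/23 + 5/23 - 2/23 = 12/23

12/23


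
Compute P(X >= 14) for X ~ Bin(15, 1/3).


P(X>=14) = P(X=14) + P(X=15)
= 10/4782969 + 1/14348907
= 31/14348907

31/14348907
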